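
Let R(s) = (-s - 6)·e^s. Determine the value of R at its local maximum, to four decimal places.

R'(s) = (-1)·e^s + (-s - 6)·1·e^s = (-s - 7)·e^s. Since e^s > 0, the only critical point is s = -7.
R''(-7) has the same sign as -1 < 0, so this is a local maximum.
R(-7) = (1)·e^(-7) ≈ 0.0009.

0.0009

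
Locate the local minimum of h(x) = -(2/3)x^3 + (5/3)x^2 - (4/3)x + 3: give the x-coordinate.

h'(x) = -2x^2 + (10/3)x - 4/3. Setting h'(x) = 0 gives x ∈ {2/3, 1}.
Second-derivative test with h''(x) = -4x + 10/3: h''(2/3) = 2/3 > 0 ⇒ local minimum; h''(1) = -2/3 < 0 ⇒ local maximum.
Thus h has its local minimum at x = 2/3, with value 215/81.

2/3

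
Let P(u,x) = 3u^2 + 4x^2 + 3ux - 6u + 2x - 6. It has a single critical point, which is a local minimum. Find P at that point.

-142/13

∂P/∂u = 6u + 3x - 6 = 0 and ∂P/∂x = 3u + 8x + 2 = 0, so (u, x) = (18/13, -10/13).
The Hessian has P_{uu} = 6, P_{xx} = 8, P_{ux} = 3, giving D = 39 > 0 with P_{uu} > 0, so the point is a local minimum.
P(18/13, -10/13) = -142/13.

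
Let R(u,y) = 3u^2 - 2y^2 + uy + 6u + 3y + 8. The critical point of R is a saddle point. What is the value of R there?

137/25

∂R/∂u = 6u + y + 6 = 0 and ∂R/∂y = u - 4y + 3 = 0, so (u, y) = (-27/25, 12/25).
The Hessian has R_{uu} = 6, R_{yy} = -4, R_{uy} = 1, giving D = -25 < 0, so the point is a saddle point.
R(-27/25, 12/25) = 137/25.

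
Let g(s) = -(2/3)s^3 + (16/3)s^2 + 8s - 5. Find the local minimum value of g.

-629/81

Critical points: g'(s) = -2s^2 + (32/3)s + 8 vanishes at s = -2/3, 6.
Since g''(s) = -4s + 32/3, we get g''(-2/3) = 40/3 > 0 ⇒ local minimum; g''(6) = -40/3 < 0 ⇒ local maximum.
Thus g has its local minimum at s = -2/3, with value -629/81.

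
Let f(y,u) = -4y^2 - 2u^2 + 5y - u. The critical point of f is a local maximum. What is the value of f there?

∂f/∂y = -8y + 5 = 0 and ∂f/∂u = -4u - 1 = 0, so (y, u) = (5/8, -1/4).
The Hessian has f_{yy} = -8, f_{uu} = -4, f_{yu} = 0, giving D = 32 > 0 with f_{yy} < 0, so the point is a local maximum.
f(5/8, -1/4) = 27/16.

27/16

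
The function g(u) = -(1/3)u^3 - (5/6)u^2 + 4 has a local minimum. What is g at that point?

523/162

g'(u) = -u^2 - (5/3)u = 0 at u = -5/3, 0.
Second-derivative test with g''(u) = -2u - 5/3: g''(-5/3) = 5/3 > 0 ⇒ local minimum; g''(0) = -5/3 < 0 ⇒ local maximum.
So the local minimum value is g(-5/3) = 523/162.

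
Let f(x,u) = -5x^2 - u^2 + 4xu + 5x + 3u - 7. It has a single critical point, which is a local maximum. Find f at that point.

∂f/∂x = -10x + 4u + 5 = 0 and ∂f/∂u = 4x - 2u + 3 = 0, so (x, u) = (11/2, 25/2).
The Hessian has f_{xx} = -10, f_{uu} = -2, f_{xu} = 4, giving D = 4 > 0 with f_{xx} < 0, so the point is a local maximum.
f(11/2, 25/2) = 51/2.

51/2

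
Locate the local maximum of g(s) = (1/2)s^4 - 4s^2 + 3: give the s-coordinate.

g'(s) = 2s^3 - 8s = 0 at s = -2, 0, 2.
Since g''(s) = 6s^2 - 8, we get g''(-2) = 16 > 0 ⇒ local minimum; g''(0) = -8 < 0 ⇒ local maximum; g''(2) = 16 > 0 ⇒ local minimum.
The local maximum is g(0) = 3.

0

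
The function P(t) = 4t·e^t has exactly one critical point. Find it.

-1

By the product rule, P'(t) = (4t + 4)·e^t. Since e^t > 0, the only critical point is t = -1.
P''(-1) has the same sign as 4 > 0, so this is a local minimum.
P(-1) = (-4)·e^(-1) ≈ -1.4715.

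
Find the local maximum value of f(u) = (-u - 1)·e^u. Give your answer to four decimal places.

Differentiating with the product rule gives f'(u) = (-u - 2)·e^u. Since e^u > 0, the only critical point is u = -2.
f''(-2) has the same sign as -1 < 0, so this is a local maximum.
f(-2) = (1)·e^(-2) ≈ 0.1353.

0.1353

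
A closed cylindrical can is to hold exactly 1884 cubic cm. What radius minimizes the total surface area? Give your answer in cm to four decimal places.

6.6932

With radius r and height h, πr²h = 1884 so h = 1884/(πr²), and S(r) = 2πr² + 2πrh = 2πr² + 2·1884/r.
S'(r) = 4πr − 2·1884/r² = 0 ⇒ r³ = 1884/(2π), so r ≈ 6.6932 and h = 2r ≈ 13.3864.
S''(r) = 4π + 4·1884/r³ > 0, so this is the minimum; S ≈ 844.4394.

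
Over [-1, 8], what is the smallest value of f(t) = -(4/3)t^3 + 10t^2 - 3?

-137/3

The derivative is -4t^2 + 20t, which vanishes at t = 0 and t = 5.
Candidates: f(-1) = 25/3,  f(0) = -3,  f(5) = 241/3,  f(8) = -137/3.
So the minimum is f(8) = -137/3.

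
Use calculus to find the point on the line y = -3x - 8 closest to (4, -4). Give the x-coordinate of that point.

Minimize D(x)^2 = (x - 4)^2 + (-3x - 4)^2.
d/dx[D^2] = 2(x - 4) + 2·(-3)·(-3x - 4) = 0 ⇒ x = -4/5.
Then y = -28/5 and the distance is √(128/5) ≈ 5.0596.

-4/5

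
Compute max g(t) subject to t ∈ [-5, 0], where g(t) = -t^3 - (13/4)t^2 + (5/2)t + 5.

Differentiating, g'(t) = -3t^2 - (13/2)t + 5/2; whose only zero in [-5, 0] is t = -5/2.
Compare values at every candidate in [-5, 0]: g(-5) = 145/4,  g(-5/2) = -95/16,  g(0) = 5.
So the maximum is g(-5) = 145/4.

145/4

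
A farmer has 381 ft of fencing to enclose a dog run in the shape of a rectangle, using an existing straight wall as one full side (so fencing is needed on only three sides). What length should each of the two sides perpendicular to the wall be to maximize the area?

381/4

Let the sides perpendicular to the wall have length x and the parallel side y, so 2x + y = 381 and the area is A = xy = x(381 − 2x).
A'(x) = 381 − 4x = 0 gives x = 381/4, and A''(x) = −4 < 0 confirms a maximum.
Then y = 381 − 2·381/4 = 381/2 and A = 145161/8.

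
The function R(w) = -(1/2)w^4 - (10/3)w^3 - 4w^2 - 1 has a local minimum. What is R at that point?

-13/6

R'(w) = -2w^3 - 10w^2 - 8w. Setting R'(w) = 0 gives w ∈ {-4, -1, 0}.
Second-derivative test with R''(w) = -6w^2 - 20w - 8: R''(-4) = -24 < 0 ⇒ local maximum; R''(-1) = 6 > 0 ⇒ local minimum; R''(0) = -8 < 0 ⇒ local maximum.
So the local minimum value is R(-1) = -13/6.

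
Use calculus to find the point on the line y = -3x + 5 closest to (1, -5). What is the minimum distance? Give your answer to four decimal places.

Minimize D(x)^2 = (x - 1)^2 + (-3x + 10)^2.
d/dx[D^2] = 2(x - 1) + 2·(-3)·(-3x + 10) = 0 ⇒ x = 31/10.
Then y = -43/10 and the distance is √(49/10) ≈ 2.2136.

2.2136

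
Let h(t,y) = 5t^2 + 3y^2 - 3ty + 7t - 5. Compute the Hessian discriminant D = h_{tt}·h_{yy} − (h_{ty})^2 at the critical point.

∂h/∂t = 10t - 3y + 7 = 0 and ∂h/∂y = -3t + 6y = 0, so (t, y) = (-14/17, -7/17).
The Hessian has h_{tt} = 10, h_{yy} = 6, h_{ty} = -3, giving D = 51 > 0 with h_{tt} > 0, so the point is a local minimum.
D = (10)·(6) − (-3)^2 = 51.

51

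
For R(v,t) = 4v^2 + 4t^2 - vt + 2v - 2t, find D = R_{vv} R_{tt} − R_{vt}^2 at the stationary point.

63

∂R/∂v = 8v - t + 2 = 0 and ∂R/∂t = -v + 8t - 2 = 0, so (v, t) = (-2/9, 2/9).
The Hessian has R_{vv} = 8, R_{tt} = 8, R_{vt} = -1, giving D = 63 > 0 with R_{vv} > 0, so the point is a local minimum.
D = (8)·(8) − (-1)^2 = 63.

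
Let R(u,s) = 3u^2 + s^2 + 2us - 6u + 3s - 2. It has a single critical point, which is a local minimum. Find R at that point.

-115/8

∂R/∂u = 6u + 2s - 6 = 0 and ∂R/∂s = 2u + 2s + 3 = 0, so (u, s) = (9/4, -15/4).
The Hessian has R_{uu} = 6, R_{ss} = 2, R_{us} = 2, giving D = 8 > 0 with R_{uu} > 0, so the point is a local minimum.
R(9/4, -15/4) = -115/8.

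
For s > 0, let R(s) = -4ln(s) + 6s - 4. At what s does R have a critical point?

R'(s) = -4/s + 6 = 0 gives s = 2/3.
R''(s) = 4/s², which is positive for s > 0, so this is a local minimum.
R(2/3) = -4·ln(2/3) + 4 - 4 ≈ 1.6219.

2/3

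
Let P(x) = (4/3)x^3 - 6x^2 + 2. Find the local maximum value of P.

2

P'(x) = 4x^2 - 12x = 0 at x = 0, 3.
Second-derivative test with P''(x) = 8x - 12: P''(0) = -12 < 0 ⇒ local maximum; P''(3) = 12 > 0 ⇒ local minimum.
Thus P has its local maximum at x = 0, with value 2.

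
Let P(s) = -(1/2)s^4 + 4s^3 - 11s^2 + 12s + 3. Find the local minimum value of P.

7

P'(s) = -2s^3 + 12s^2 - 22s + 12. Setting P'(s) = 0 gives s ∈ {1, 2, 3}.
P''(s) = -6s^2 + 24s - 22. P''(1) = -4 < 0 ⇒ local maximum; P''(2) = 2 > 0 ⇒ local minimum; P''(3) = -4 < 0 ⇒ local maximum.
So the local minimum value is P(2) = 7.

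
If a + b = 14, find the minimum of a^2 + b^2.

With a + b = 14, a^2 + b^2 = a^2 + (14 − a)^2.
The derivative 2a − 2(14 − a) = 4a − 28 vanishes at a = 7; second derivative 4 > 0, a minimum.
The minimum is 2·(7)^2 = 98.

98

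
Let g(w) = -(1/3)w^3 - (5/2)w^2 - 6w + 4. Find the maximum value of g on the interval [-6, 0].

g'(w) = -w^2 - 5w - 6, which vanishes at w = -3 and w = -2.
Evaluating at the critical points and endpoints: g(-6) = 22, g(-3) = 17/2, g(-2) = 26/3, g(0) = 4.
Hence the absolute maximum is 22 at w = -6.

22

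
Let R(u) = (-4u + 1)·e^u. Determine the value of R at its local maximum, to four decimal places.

By the product rule, R'(u) = (-4u - 3)·e^u. Since e^u > 0, the only critical point is u = -3/4.
R''(-3/4) has the same sign as -4 < 0, so this is a local maximum.
R(-3/4) = (4)·e^(-3/4) ≈ 1.8895.

1.8895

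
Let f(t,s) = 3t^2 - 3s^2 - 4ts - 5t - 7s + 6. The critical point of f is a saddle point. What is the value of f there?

131/13

∂f/∂t = 6t - 4s - 5 = 0 and ∂f/∂s = -4t - 6s - 7 = 0, so (t, s) = (1/26, -31/26).
The Hessian has f_{tt} = 6, f_{ss} = -6, f_{ts} = -4, giving D = -52 < 0, so the point is a saddle point.
f(1/26, -31/26) = 131/13.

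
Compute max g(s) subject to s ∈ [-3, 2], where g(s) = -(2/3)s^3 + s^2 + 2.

29

The derivative is -2s^2 + 2s, which vanishes at s = 0 and s = 1.
Candidates: g(-3) = 29,  g(0) = 2,  g(1) = 7/3,  g(2) = 2/3.
Hence the absolute maximum is 29 at s = -3.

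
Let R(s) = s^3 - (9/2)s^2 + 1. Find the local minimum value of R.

-25/2

R'(s) = 3s^2 - 9s = 0 at s = 0, 3.
Since R''(s) = 6s - 9, we get R''(0) = -9 < 0 ⇒ local maximum; R''(3) = 9 > 0 ⇒ local minimum.
So the local minimum value is R(3) = -25/2.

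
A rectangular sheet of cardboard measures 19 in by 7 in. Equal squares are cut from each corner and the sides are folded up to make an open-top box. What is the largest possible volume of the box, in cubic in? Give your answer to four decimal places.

With cut size x, the volume is V(x) = x(19 − 2x)(7 − 2x) for 0 < x < 3.5.
V'(x) = 12x^2 − 104x + 133. Setting V'(x) = 0 gives x ≈ 1.5594 (the root in (0, 3.5)).
V''(x) = 24x − 104 is negative there, so this is the maximum; V ≈ 96.1185.

96.1185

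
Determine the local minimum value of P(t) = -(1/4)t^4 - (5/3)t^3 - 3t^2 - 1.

P'(t) = -t^3 - 5t^2 - 6t. Setting P'(t) = 0 gives t ∈ {-3, -2, 0}.
Second-derivative test with P''(t) = -3t^2 - 10t - 6: P''(-3) = -3 < 0 ⇒ local maximum; P''(-2) = 2 > 0 ⇒ local minimum; P''(0) = -6 < 0 ⇒ local maximum.
So the local minimum value is P(-2) = -11/3.

-11/3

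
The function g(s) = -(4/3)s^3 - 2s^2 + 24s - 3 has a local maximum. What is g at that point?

79/3

g'(s) = -4s^2 - 4s + 24. Setting g'(s) = 0 gives s ∈ {-3, 2}.
Since g''(s) = -8s - 4, we get g''(-3) = 20 > 0 ⇒ local minimum; g''(2) = -20 < 0 ⇒ local maximum.
The local maximum is g(2) = 79/3.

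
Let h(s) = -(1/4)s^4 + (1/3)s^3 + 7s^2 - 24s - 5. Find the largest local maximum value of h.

h'(s) = -s^3 + s^2 + 14s - 24. Setting h'(s) = 0 gives s ∈ {-4, 2, 3}.
Since h''(s) = -3s^2 + 2s + 14, we get h''(-4) = -42 < 0 ⇒ local maximum; h''(2) = 6 > 0 ⇒ local minimum; h''(3) = -7 < 0 ⇒ local maximum.
Thus h has its largest local maximum at s = -4, with value 353/3.

353/3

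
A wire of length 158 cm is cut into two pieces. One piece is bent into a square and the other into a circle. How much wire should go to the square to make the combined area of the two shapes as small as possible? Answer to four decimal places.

88.4957

Let x be the length used for the square. Square side x/4; circle radius (158−x)/(2π).
A(x) = (x/4)² + π·((158−x)/(2π))² = x²/16 + (158−x)²/(4π) for 0 ≤ x ≤ 158. A'(x) = x/8 − (158−x)/(2π) = 0 gives x = 4·158/(π+4) ≈ 88.4957.
A'' = 1/8 + 1/(2π) > 0, so this gives the minimum combined area; x ≈ 88.4957 cm to the square.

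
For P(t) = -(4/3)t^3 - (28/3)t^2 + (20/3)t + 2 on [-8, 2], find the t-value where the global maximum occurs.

-8

P'(t) = -4t^2 - (56/3)t + 20/3, which vanishes at t = -5 and t = 1/3.
Candidates: P(-8) = 34; P(-5) = -98; P(1/3) = 254/81; P(2) = -98/3.
So the maximum is P(-8) = 34.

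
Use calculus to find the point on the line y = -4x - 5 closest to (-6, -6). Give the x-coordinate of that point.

Minimize D(x)^2 = (x + 6)^2 + (-4x + 1)^2.
d/dx[D^2] = 2(x + 6) + 2·(-4)·(-4x + 1) = 0 ⇒ x = -2/17.
Then y = -77/17 and the distance is √(625/17) ≈ 6.0634.

-2/17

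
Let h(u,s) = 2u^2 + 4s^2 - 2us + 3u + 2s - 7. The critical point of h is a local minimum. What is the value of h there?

-9

∂h/∂u = 4u - 2s + 3 = 0 and ∂h/∂s = -2u + 8s + 2 = 0, so (u, s) = (-1, -1/2).
The Hessian has h_{uu} = 4, h_{ss} = 8, h_{us} = -2, giving D = 28 > 0 with h_{uu} > 0, so the point is a local minimum.
h(-1, -1/2) = -9.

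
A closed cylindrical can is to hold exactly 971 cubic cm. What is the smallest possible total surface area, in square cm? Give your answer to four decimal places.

With radius r and height h, πr²h = 971 so h = 971/(πr²), and S(r) = 2πr² + 2πrh = 2πr² + 2·971/r.
S'(r) = 4πr − 2·971/r² = 0 ⇒ r³ = 971/(2π), so r ≈ 5.3664 and h = 2r ≈ 10.7327.
S''(r) = 4π + 4·971/r³ > 0, so this is the minimum; S ≈ 542.8261.

542.8261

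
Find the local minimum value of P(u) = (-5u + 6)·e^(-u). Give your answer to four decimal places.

P'(u) = (-5)·e^(-u) + (-5u + 6)·(-1)·e^(-u) = (5u - 11)·e^(-u). Since e^(-u) > 0, the only critical point is u = 11/5.
P''(11/5) has the same sign as 5 > 0, so this is a local minimum.
P(11/5) = (-5)·e^(-11/5) ≈ -0.5540.

-0.5540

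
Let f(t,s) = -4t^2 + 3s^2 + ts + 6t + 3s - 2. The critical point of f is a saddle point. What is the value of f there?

∂f/∂t = -8t + s + 6 = 0 and ∂f/∂s = t + 6s + 3 = 0, so (t, s) = (33/49, -30/49).
The Hessian has f_{tt} = -8, f_{ss} = 6, f_{ts} = 1, giving D = -49 < 0, so the point is a saddle point.
f(33/49, -30/49) = -44/49.

-44/49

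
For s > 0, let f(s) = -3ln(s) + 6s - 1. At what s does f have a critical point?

1/2

f'(s) = -3/s + 6 = 0 gives s = 1/2.
f''(s) = 3/s², which is positive for s > 0, so this is a local minimum.
f(1/2) = -3·ln(1/2) + 3 - 1 ≈ 4.0794.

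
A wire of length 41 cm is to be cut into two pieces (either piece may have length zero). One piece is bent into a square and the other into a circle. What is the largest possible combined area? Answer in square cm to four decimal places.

Let x be the length used for the square. Square side x/4; circle radius (41−x)/(2π).
A(x) = (x/4)² + π·((41−x)/(2π))² = x²/16 + (41−x)²/(4π) for 0 ≤ x ≤ 41. A'(x) = x/8 − (41−x)/(2π) = 0 gives x = 4·41/(π+4) ≈ 22.9641.
A'' > 0, so the interior critical point is a minimum; the maximum is at an endpoint. A(0) = 133.7697 and A(41) = 105.0625, so the largest area is 133.7697.

133.7697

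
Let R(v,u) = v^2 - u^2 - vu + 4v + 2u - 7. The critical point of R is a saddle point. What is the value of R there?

-39/5

∂R/∂v = 2v - u + 4 = 0 and ∂R/∂u = -v - 2u + 2 = 0, so (v, u) = (-6/5, 8/5).
The Hessian has R_{vv} = 2, R_{uu} = -2, R_{vu} = -1, giving D = -5 < 0, so the point is a saddle point.
R(-6/5, 8/5) = -39/5.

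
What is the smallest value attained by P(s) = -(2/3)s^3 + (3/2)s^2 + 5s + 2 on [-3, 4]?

Differentiating, P'(s) = -2s^2 + 3s + 5; which vanishes at s = -1 and s = 5/2.
Candidates: P(-3) = 37/2,  P(-1) = -5/6,  P(5/2) = 323/24,  P(4) = 10/3.
So the minimum is P(-1) = -5/6.

-5/6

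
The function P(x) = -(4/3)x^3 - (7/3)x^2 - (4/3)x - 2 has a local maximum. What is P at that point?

Critical points: P'(x) = -4x^2 - (14/3)x - 4/3 vanishes at x = -2/3, -1/2.
P''(x) = -8x - 14/3. P''(-2/3) = 2/3 > 0 ⇒ local minimum; P''(-1/2) = -2/3 < 0 ⇒ local maximum.
Thus P has its local maximum at x = -1/2, with value -7/4.

-7/4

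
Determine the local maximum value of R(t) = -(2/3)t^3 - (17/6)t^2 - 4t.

152/81

Critical points: R'(t) = -2t^2 - (17/3)t - 4 vanishes at t = -3/2, -4/3.
Since R''(t) = -4t - 17/3, we get R''(-3/2) = 1/3 > 0 ⇒ local minimum; R''(-4/3) = -1/3 < 0 ⇒ local maximum.
So the local maximum value is R(-4/3) = 152/81.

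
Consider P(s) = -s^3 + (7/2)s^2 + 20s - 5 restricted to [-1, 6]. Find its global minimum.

-41/2

Differentiating, P'(s) = -3s^2 + 7s + 20; whose only zero in [-1, 6] is s = 4.
Compare values at every candidate in [-1, 6]: P(-1) = -41/2, P(4) = 67, P(6) = 25.
Hence the absolute minimum is -41/2 at s = -1.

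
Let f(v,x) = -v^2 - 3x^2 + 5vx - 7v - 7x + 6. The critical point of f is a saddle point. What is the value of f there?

∂f/∂v = -2v + 5x - 7 = 0 and ∂f/∂x = 5v - 6x - 7 = 0, so (v, x) = (77/13, 49/13).
The Hessian has f_{vv} = -2, f_{xx} = -6, f_{vx} = 5, giving D = -13 < 0, so the point is a saddle point.
f(77/13, 49/13) = -363/13.

-363/13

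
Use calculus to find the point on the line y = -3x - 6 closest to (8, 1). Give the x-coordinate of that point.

-13/10

Minimize D(x)^2 = (x - 8)^2 + (-3x - 7)^2.
d/dx[D^2] = 2(x - 8) + 2·(-3)·(-3x - 7) = 0 ⇒ x = -13/10.
Then y = -21/10 and the distance is √(961/10) ≈ 9.8031.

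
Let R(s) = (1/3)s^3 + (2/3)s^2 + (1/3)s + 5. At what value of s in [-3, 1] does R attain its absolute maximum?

R'(s) = s^2 + (4/3)s + 1/3, which vanishes at s = -1 and s = -1/3.
Candidates: R(-3) = 1; R(-1) = 5; R(-1/3) = 401/81; R(1) = 19/3.
The maximum over the interval is 19/3, attained at s = 1.

1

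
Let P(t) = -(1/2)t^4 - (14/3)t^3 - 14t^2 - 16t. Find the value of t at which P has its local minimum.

-2

P'(t) = -2t^3 - 14t^2 - 28t - 16. Setting P'(t) = 0 gives t ∈ {-4, -2, -1}.
Second-derivative test with P''(t) = -6t^2 - 28t - 28: P''(-4) = -12 < 0 ⇒ local maximum; P''(-2) = 4 > 0 ⇒ local minimum; P''(-1) = -6 < 0 ⇒ local maximum.
The local minimum is P(-2) = 16/3.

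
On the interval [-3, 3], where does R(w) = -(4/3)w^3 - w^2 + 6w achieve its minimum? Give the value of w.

The derivative is -4w^2 - 2w + 6, which vanishes at w = -3/2 and w = 1.
Compare values at every candidate in [-3, 3]: R(-3) = 9,  R(-3/2) = -27/4,  R(1) = 11/3,  R(3) = -27.
The minimum over the interval is -27, attained at w = 3.

3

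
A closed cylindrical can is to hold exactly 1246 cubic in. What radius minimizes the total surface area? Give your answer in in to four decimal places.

With radius r and height h, πr²h = 1246 so h = 1246/(πr²), and S(r) = 2πr² + 2πrh = 2πr² + 2·1246/r.
S'(r) = 4πr − 2·1246/r² = 0 ⇒ r³ = 1246/(2π), so r ≈ 5.8315 and h = 2r ≈ 11.6630.
S''(r) = 4π + 4·1246/r³ > 0, so this is the minimum; S ≈ 641.0028.

5.8315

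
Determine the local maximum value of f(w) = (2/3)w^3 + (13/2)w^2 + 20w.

-56/3

f'(w) = 2w^2 + 13w + 20. Setting f'(w) = 0 gives w ∈ {-4, -5/2}.
Since f''(w) = 4w + 13, we get f''(-4) = -3 < 0 ⇒ local maximum; f''(-5/2) = 3 > 0 ⇒ local minimum.
So the local maximum value is f(-4) = -56/3.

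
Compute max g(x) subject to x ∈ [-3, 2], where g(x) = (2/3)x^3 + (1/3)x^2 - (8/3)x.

g'(x) = 2x^2 + (2/3)x - 8/3, which vanishes at x = -4/3 and x = 1.
Evaluating at the critical points and endpoints: g(-3) = -7,  g(-4/3) = 208/81,  g(1) = -5/3,  g(2) = 4/3.
Hence the absolute maximum is 208/81 at x = -4/3.

208/81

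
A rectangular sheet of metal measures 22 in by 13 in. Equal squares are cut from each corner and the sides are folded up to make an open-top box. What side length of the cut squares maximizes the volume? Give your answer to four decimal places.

With cut size x, the volume is V(x) = x(22 − 2x)(13 − 2x) for 0 < x < 6.5.
V'(x) = 12x^2 − 140x + 286. Setting V'(x) = 0 gives x ≈ 2.6405 (the root in (0, 6.5)).
V''(x) = 24x − 140 is negative there, so this is the maximum; V ≈ 340.7670.

2.6405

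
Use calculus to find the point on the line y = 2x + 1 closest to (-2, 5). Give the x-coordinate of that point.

Minimize D(x)^2 = (x + 2)^2 + (2x - 4)^2.
d/dx[D^2] = 2(x + 2) + 2·2·(2x - 4) = 0 ⇒ x = 6/5.
Then y = 17/5 and the distance is √(64/5) ≈ 3.5777.

6/5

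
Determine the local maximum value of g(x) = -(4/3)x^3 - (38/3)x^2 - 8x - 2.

-56/81

Critical points: g'(x) = -4x^2 - (76/3)x - 8 vanishes at x = -6, -1/3.
Second-derivative test with g''(x) = -8x - 76/3: g''(-6) = 68/3 > 0 ⇒ local minimum; g''(-1/3) = -68/3 < 0 ⇒ local maximum.
The local maximum is g(-1/3) = -56/81.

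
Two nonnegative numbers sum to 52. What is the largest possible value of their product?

With x + y = 52, the product is P(x) = x(52 − x).
P'(x) = 52 − 2x = 0 gives x = 26; P'' = −2 < 0, so this is the maximum.
P = 26·26 = 676.

676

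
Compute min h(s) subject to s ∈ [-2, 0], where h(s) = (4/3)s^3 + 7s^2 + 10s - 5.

Differentiating, h'(s) = 4s^2 + 14s + 10; whose only zero in [-2, 0] is s = -1.
Evaluating at the critical points and endpoints: h(-2) = -23/3,  h(-1) = -28/3,  h(0) = -5.
Hence the absolute minimum is -28/3 at s = -1.

-28/3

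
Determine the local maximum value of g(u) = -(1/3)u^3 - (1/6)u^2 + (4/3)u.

g'(u) = -u^2 - (1/3)u + 4/3. Setting g'(u) = 0 gives u ∈ {-4/3, 1}.
Second-derivative test with g''(u) = -2u - 1/3: g''(-4/3) = 7/3 > 0 ⇒ local minimum; g''(1) = -7/3 < 0 ⇒ local maximum.
So the local maximum value is g(1) = 5/6.

5/6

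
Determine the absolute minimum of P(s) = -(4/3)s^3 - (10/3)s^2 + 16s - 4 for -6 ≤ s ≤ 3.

-46

P'(s) = -4s^2 - (20/3)s + 16, which vanishes at s = -3 and s = 4/3.
Candidates: P(-6) = 68,  P(-3) = -46,  P(4/3) = 668/81,  P(3) = -22.
So the minimum is P(-3) = -46.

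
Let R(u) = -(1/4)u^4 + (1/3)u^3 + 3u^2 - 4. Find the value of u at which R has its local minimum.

0

R'(u) = -u^3 + u^2 + 6u = 0 at u = -2, 0, 3.
R''(u) = -3u^2 + 2u + 6. R''(-2) = -10 < 0 ⇒ local maximum; R''(0) = 6 > 0 ⇒ local minimum; R''(3) = -15 < 0 ⇒ local maximum.
Thus R has its local minimum at u = 0, with value -4.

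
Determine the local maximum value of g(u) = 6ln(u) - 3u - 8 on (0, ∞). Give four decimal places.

g'(u) = 6/u − 3 = 0 gives u = 2.
g''(u) = -6/u², which is negative for u > 0, so this is a local maximum.
g(2) = 6·ln(2) - 6 - 8 ≈ -9.8411.

-9.8411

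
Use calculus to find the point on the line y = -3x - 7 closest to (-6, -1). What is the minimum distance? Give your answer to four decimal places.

Minimize D(x)^2 = (x + 6)^2 + (-3x - 6)^2.
d/dx[D^2] = 2(x + 6) + 2·(-3)·(-3x - 6) = 0 ⇒ x = -12/5.
Then y = 1/5 and the distance is √(72/5) ≈ 3.7947.

3.7947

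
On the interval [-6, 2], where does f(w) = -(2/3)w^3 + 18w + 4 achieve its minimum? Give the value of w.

The derivative is -2w^2 + 18, whose only zero in [-6, 2] is w = -3.
Candidates: f(-6) = 40,  f(-3) = -32,  f(2) = 104/3.
The minimum over the interval is -32, attained at w = -3.

-3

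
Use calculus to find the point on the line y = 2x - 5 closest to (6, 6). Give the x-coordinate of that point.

28/5

Minimize D(x)^2 = (x - 6)^2 + (2x - 11)^2.
d/dx[D^2] = 2(x - 6) + 2·2·(2x - 11) = 0 ⇒ x = 28/5.
Then y = 31/5 and the distance is √(1/5) ≈ 0.4472.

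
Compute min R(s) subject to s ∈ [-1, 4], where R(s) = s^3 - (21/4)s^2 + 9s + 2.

R'(s) = 3s^2 - (21/2)s + 9, which vanishes at s = 3/2 and s = 2.
Evaluating at the critical points and endpoints: R(-1) = -53/4, R(3/2) = 113/16, R(2) = 7, R(4) = 18.
So the minimum is R(-1) = -53/4.

-53/4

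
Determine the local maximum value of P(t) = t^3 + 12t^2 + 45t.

-50

P'(t) = 3t^2 + 24t + 45 = 0 at t = -5, -3.
Second-derivative test with P''(t) = 6t + 24: P''(-5) = -6 < 0 ⇒ local maximum; P''(-3) = 6 > 0 ⇒ local minimum.
Thus P has its local maximum at t = -5, with value -50.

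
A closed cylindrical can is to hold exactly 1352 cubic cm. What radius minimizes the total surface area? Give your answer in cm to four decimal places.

With radius r and height h, πr²h = 1352 so h = 1352/(πr²), and S(r) = 2πr² + 2πrh = 2πr² + 2·1352/r.
S'(r) = 4πr − 2·1352/r² = 0 ⇒ r³ = 1352/(2π), so r ≈ 5.9924 and h = 2r ≈ 11.9847.
S''(r) = 4π + 4·1352/r³ > 0, so this is the minimum; S ≈ 676.8602.

5.9924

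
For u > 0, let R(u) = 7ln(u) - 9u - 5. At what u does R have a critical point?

R'(u) = 7/u − 9 = 0 gives u = 7/9.
R''(u) = -7/u², which is negative for u > 0, so this is a local maximum.
R(7/9) = 7·ln(7/9) - 7 - 5 ≈ -13.7592.

7/9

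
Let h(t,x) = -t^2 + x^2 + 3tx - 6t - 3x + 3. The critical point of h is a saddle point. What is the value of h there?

12/13

∂h/∂t = -2t + 3x - 6 = 0 and ∂h/∂x = 3t + 2x - 3 = 0, so (t, x) = (-3/13, 24/13).
The Hessian has h_{tt} = -2, h_{xx} = 2, h_{tx} = 3, giving D = -13 < 0, so the point is a saddle point.
h(-3/13, 24/13) = 12/13.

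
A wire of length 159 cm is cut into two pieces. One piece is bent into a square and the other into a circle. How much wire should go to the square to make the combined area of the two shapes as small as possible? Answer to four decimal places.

Let x be the length used for the square. Square side x/4; circle radius (159−x)/(2π).
A(x) = (x/4)² + π·((159−x)/(2π))² = x²/16 + (159−x)²/(4π) for 0 ≤ x ≤ 159. A'(x) = x/8 − (159−x)/(2π) = 0 gives x = 4·159/(π+4) ≈ 89.0558.
A'' = 1/8 + 1/(2π) > 0, so this gives the minimum combined area; x ≈ 89.0558 cm to the square.

89.0558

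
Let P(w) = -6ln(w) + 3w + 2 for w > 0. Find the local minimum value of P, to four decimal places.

3.8411

P'(w) = -6/w + 3 = 0 gives w = 2.
P''(w) = 6/w², which is positive for w > 0, so this is a local minimum.
P(2) = -6·ln(2) + 6 + 2 ≈ 3.8411.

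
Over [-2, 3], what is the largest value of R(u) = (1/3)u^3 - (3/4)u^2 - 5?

Differentiating, R'(u) = u^2 - (3/2)u; which vanishes at u = 0 and u = 3/2.
Compare values at every candidate in [-2, 3]: R(-2) = -32/3, R(0) = -5, R(3/2) = -89/16, R(3) = -11/4.
So the maximum is R(3) = -11/4.

-11/4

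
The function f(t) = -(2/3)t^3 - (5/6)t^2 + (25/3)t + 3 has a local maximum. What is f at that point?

1861/162

Critical points: f'(t) = -2t^2 - (5/3)t + 25/3 vanishes at t = -5/2, 5/3.
f''(t) = -4t - 5/3. f''(-5/2) = 25/3 > 0 ⇒ local minimum; f''(5/3) = -25/3 < 0 ⇒ local maximum.
Thus f has its local maximum at t = 5/3, with value 1861/162.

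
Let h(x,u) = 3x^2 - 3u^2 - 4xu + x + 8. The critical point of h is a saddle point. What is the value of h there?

413/52

∂h/∂x = 6x - 4u + 1 = 0 and ∂h/∂u = -4x - 6u = 0, so (x, u) = (-3/26, 1/13).
The Hessian has h_{xx} = 6, h_{uu} = -6, h_{xu} = -4, giving D = -52 < 0, so the point is a saddle point.
h(-3/26, 1/13) = 413/52.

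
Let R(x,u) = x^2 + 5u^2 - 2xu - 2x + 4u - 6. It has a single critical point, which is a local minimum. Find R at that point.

-29/4

∂R/∂x = 2x - 2u - 2 = 0 and ∂R/∂u = -2x + 10u + 4 = 0, so (x, u) = (3/4, -1/4).
The Hessian has R_{xx} = 2, R_{uu} = 10, R_{xu} = -2, giving D = 16 > 0 with R_{xx} > 0, so the point is a local minimum.
R(3/4, -1/4) = -29/4.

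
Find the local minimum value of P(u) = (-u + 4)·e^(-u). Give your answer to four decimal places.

-0.0067

P'(u) = (-1)·e^(-u) + (-u + 4)·(-1)·e^(-u) = (u - 5)·e^(-u). Since e^(-u) > 0, the only critical point is u = 5.
P''(5) has the same sign as 1 > 0, so this is a local minimum.
P(5) = (-1)·e^(-5) ≈ -0.0067.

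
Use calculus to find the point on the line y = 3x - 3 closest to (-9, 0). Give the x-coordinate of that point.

Minimize D(x)^2 = (x + 9)^2 + (3x - 3)^2.
d/dx[D^2] = 2(x + 9) + 2·3·(3x - 3) = 0 ⇒ x = 0.
Then y = -3 and the distance is √(90) ≈ 9.4868.

0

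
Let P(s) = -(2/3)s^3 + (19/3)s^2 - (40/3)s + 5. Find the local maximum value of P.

40/3

Critical points: P'(s) = -2s^2 + (38/3)s - 40/3 vanishes at s = 4/3, 5.
Since P''(s) = -4s + 38/3, we get P''(4/3) = 22/3 > 0 ⇒ local minimum; P''(5) = -22/3 < 0 ⇒ local maximum.
Thus P has its local maximum at s = 5, with value 40/3.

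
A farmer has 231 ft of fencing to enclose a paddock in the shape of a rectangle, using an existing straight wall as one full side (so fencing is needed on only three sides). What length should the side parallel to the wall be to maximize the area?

231/2

Let the sides perpendicular to the wall have length x and the parallel side y, so 2x + y = 231 and the area is A = xy = x(231 − 2x).
A'(x) = 231 − 4x = 0 gives x = 231/4, and A''(x) = −4 < 0 confirms a maximum.
Then y = 231 − 2·231/4 = 231/2 and A = 53361/8.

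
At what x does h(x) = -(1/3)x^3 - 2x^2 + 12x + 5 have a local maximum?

2

h'(x) = -x^2 - 4x + 12 = 0 at x = -6, 2.
Since h''(x) = -2x - 4, we get h''(-6) = 8 > 0 ⇒ local minimum; h''(2) = -8 < 0 ⇒ local maximum.
Thus h has its local maximum at x = 2, with value 55/3.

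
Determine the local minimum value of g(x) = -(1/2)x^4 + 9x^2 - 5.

g'(x) = -2x^3 + 18x = 0 at x = -3, 0, 3.
Since g''(x) = -6x^2 + 18, we get g''(-3) = -36 < 0 ⇒ local maximum; g''(0) = 18 > 0 ⇒ local minimum; g''(3) = -36 < 0 ⇒ local maximum.
Thus g has its local minimum at x = 0, with value -5.

-5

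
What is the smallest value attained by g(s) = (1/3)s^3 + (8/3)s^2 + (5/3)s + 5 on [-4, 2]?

Differentiating, g'(s) = s^2 + (16/3)s + 5/3; whose only zero in [-4, 2] is s = -1/3.
Evaluating at the critical points and endpoints: g(-4) = 59/3, g(-1/3) = 383/81, g(2) = 65/3.
Hence the absolute minimum is 383/81 at s = -1/3.

383/81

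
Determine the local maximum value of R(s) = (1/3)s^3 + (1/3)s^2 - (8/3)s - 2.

R'(s) = s^2 + (2/3)s - 8/3. Setting R'(s) = 0 gives s ∈ {-2, 4/3}.
Since R''(s) = 2s + 2/3, we get R''(-2) = -10/3 < 0 ⇒ local maximum; R''(4/3) = 10/3 > 0 ⇒ local minimum.
The local maximum is R(-2) = 2.

2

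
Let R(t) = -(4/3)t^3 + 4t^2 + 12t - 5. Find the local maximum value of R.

R'(t) = -4t^2 + 8t + 12 = 0 at t = -1, 3.
R''(t) = -8t + 8. R''(-1) = 16 > 0 ⇒ local minimum; R''(3) = -16 < 0 ⇒ local maximum.
So the local maximum value is R(3) = 31.

31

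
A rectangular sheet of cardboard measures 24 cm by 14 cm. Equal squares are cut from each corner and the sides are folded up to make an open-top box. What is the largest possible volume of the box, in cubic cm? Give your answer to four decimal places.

432.8869

With cut size x, the volume is V(x) = x(24 − 2x)(14 − 2x) for 0 < x < 7.
V'(x) = 12x^2 − 152x + 336. Setting V'(x) = 0 gives x ≈ 2.8532 (the root in (0, 7)).
V''(x) = 24x − 152 is negative there, so this is the maximum; V ≈ 432.8869.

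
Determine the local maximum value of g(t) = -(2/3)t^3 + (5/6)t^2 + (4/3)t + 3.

379/81

g'(t) = -2t^2 + (5/3)t + 4/3 = 0 at t = -1/2, 4/3.
Since g''(t) = -4t + 5/3, we get g''(-1/2) = 11/3 > 0 ⇒ local minimum; g''(4/3) = -11/3 < 0 ⇒ local maximum.
Thus g has its local maximum at t = 4/3, with value 379/81.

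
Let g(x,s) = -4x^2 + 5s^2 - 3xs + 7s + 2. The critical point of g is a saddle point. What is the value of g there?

∂g/∂x = -8x - 3s = 0 and ∂g/∂s = -3x + 10s + 7 = 0, so (x, s) = (21/89, -56/89).
The Hessian has g_{xx} = -8, g_{ss} = 10, g_{xs} = -3, giving D = -89 < 0, so the point is a saddle point.
g(21/89, -56/89) = -18/89.

-18/89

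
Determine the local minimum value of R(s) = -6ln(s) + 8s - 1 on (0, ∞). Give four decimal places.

R'(s) = -6/s + 8 = 0 gives s = 3/4.
R''(s) = 6/s², which is positive for s > 0, so this is a local minimum.
R(3/4) = -6·ln(3/4) + 6 - 1 ≈ 6.7261.

6.7261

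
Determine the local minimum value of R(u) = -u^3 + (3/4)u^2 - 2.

-2

R'(u) = -3u^2 + (3/2)u. Setting R'(u) = 0 gives u ∈ {0, 1/2}.
R''(u) = -6u + 3/2. R''(0) = 3/2 > 0 ⇒ local minimum; R''(1/2) = -3/2 < 0 ⇒ local maximum.
The local minimum is R(0) = -2.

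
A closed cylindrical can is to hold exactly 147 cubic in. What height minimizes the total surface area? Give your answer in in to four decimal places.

With radius r and height h, πr²h = 147 so h = 147/(πr²), and S(r) = 2πr² + 2πrh = 2πr² + 2·147/r.
S'(r) = 4πr − 2·147/r² = 0 ⇒ r³ = 147/(2π), so r ≈ 2.8601 and h = 2r ≈ 5.7202.
S''(r) = 4π + 4·147/r³ > 0, so this is the minimum; S ≈ 154.1911.

5.7202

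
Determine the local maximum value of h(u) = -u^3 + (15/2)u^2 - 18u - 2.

Critical points: h'(u) = -3u^2 + 15u - 18 vanishes at u = 2, 3.
Second-derivative test with h''(u) = -6u + 15: h''(2) = 3 > 0 ⇒ local minimum; h''(3) = -3 < 0 ⇒ local maximum.
The local maximum is h(3) = -31/2.

-31/2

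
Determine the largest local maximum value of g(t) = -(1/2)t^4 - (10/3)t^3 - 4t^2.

g'(t) = -2t^3 - 10t^2 - 8t = 0 at t = -4, -1, 0.
Second-derivative test with g''(t) = -6t^2 - 20t - 8: g''(-4) = -24 < 0 ⇒ local maximum; g''(-1) = 6 > 0 ⇒ local minimum; g''(0) = -8 < 0 ⇒ local maximum.
The largest local maximum is g(-4) = 64/3.

64/3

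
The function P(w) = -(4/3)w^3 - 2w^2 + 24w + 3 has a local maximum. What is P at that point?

97/3

P'(w) = -4w^2 - 4w + 24 = 0 at w = -3, 2.
Second-derivative test with P''(w) = -8w - 4: P''(-3) = 20 > 0 ⇒ local minimum; P''(2) = -20 < 0 ⇒ local maximum.
Thus P has its local maximum at w = 2, with value 97/3.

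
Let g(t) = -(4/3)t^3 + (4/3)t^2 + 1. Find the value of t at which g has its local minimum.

0

g'(t) = -4t^2 + (8/3)t = 0 at t = 0, 2/3.
g''(t) = -8t + 8/3. g''(0) = 8/3 > 0 ⇒ local minimum; g''(2/3) = -8/3 < 0 ⇒ local maximum.
Thus g has its local minimum at t = 0, with value 1.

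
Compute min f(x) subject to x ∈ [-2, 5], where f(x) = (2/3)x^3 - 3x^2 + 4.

Differentiating, f'(x) = 2x^2 - 6x; which vanishes at x = 0 and x = 3.
Evaluating at the critical points and endpoints: f(-2) = -40/3; f(0) = 4; f(3) = -5; f(5) = 37/3.
The minimum over the interval is -40/3, attained at x = -2.

-40/3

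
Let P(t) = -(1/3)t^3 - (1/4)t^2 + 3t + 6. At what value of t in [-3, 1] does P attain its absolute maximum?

Differentiating, P'(t) = -t^2 - (1/2)t + 3; whose only zero in [-3, 1] is t = -2.
Evaluating at the critical points and endpoints: P(-3) = 15/4,  P(-2) = 5/3,  P(1) = 101/12.
So the maximum is P(1) = 101/12.

1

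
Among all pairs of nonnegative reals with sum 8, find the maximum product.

16

With x + y = 8, the product is P(x) = x(8 − x).
P'(x) = 8 − 2x = 0 gives x = 4; P'' = −2 < 0, so this is the maximum.
P = 4·4 = 16.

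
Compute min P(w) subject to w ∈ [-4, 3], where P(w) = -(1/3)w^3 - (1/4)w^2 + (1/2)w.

-39/4

Differentiating, P'(w) = -w^2 - (1/2)w + 1/2; which vanishes at w = -1 and w = 1/2.
Evaluating at the critical points and endpoints: P(-4) = 46/3,  P(-1) = -5/12,  P(1/2) = 7/48,  P(3) = -39/4.
So the minimum is P(3) = -39/4.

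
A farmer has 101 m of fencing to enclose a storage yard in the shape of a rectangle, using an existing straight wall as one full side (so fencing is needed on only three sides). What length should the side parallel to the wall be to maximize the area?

Let the sides perpendicular to the wall have length x and the parallel side y, so 2x + y = 101 and the area is A = xy = x(101 − 2x).
A'(x) = 101 − 4x = 0 gives x = 101/4, and A''(x) = −4 < 0 confirms a maximum.
Then y = 101 − 2·101/4 = 101/2 and A = 10201/8.

101/2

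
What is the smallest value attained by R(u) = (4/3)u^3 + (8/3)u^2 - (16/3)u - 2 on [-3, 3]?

-322/81

R'(u) = 4u^2 + (16/3)u - 16/3, which vanishes at u = -2 and u = 2/3.
Candidates: R(-3) = 2; R(-2) = 26/3; R(2/3) = -322/81; R(3) = 42.
So the minimum is R(2/3) = -322/81.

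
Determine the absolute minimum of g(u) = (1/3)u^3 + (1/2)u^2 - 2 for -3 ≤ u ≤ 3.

-13/2

g'(u) = u^2 + u, which vanishes at u = -1 and u = 0.
Compare values at every candidate in [-3, 3]: g(-3) = -13/2; g(-1) = -11/6; g(0) = -2; g(3) = 23/2.
So the minimum is g(-3) = -13/2.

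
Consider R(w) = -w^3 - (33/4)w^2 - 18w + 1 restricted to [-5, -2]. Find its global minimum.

Differentiating, R'(w) = -3w^2 - (33/2)w - 18; whose only zero in [-5, -2] is w = -4.
Compare values at every candidate in [-5, -2]: R(-5) = 39/4,  R(-4) = 5,  R(-2) = 12.
So the minimum is R(-4) = 5.

5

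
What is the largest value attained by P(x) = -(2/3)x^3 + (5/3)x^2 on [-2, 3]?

12

Differentiating, P'(x) = -2x^2 + (10/3)x; which vanishes at x = 0 and x = 5/3.
Candidates: P(-2) = 12, P(0) = 0, P(5/3) = 125/81, P(3) = -3.
So the maximum is P(-2) = 12.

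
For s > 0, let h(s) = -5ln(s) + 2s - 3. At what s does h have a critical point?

h'(s) = -5/s + 2 = 0 gives s = 5/2.
h''(s) = 5/s², which is positive for s > 0, so this is a local minimum.
h(5/2) = -5·ln(5/2) + 5 - 3 ≈ -2.5815.

5/2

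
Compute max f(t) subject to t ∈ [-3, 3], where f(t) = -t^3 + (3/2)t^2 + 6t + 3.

Differentiating, f'(t) = -3t^2 + 3t + 6; which vanishes at t = -1 and t = 2.
Evaluating at the critical points and endpoints: f(-3) = 51/2, f(-1) = -1/2, f(2) = 13, f(3) = 15/2.
So the maximum is f(-3) = 51/2.

51/2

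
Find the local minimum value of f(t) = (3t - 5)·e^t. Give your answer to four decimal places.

-5.8432

Differentiating with the product rule gives f'(t) = (3t - 2)·e^t. Since e^t > 0, the only critical point is t = 2/3.
f''(2/3) has the same sign as 3 > 0, so this is a local minimum.
f(2/3) = (-3)·e^(2/3) ≈ -5.8432.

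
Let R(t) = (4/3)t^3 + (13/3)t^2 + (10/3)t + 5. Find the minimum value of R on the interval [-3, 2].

Differentiating, R'(t) = 4t^2 + (26/3)t + 10/3; which vanishes at t = -5/3 and t = -1/2.
Evaluating at the critical points and endpoints: R(-3) = -2,  R(-5/3) = 430/81,  R(-1/2) = 17/4,  R(2) = 119/3.
Hence the absolute minimum is -2 at t = -3.

-2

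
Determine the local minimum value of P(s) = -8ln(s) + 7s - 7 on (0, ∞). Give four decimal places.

P'(s) = -8/s + 7 = 0 gives s = 8/7.
P''(s) = 8/s², which is positive for s > 0, so this is a local minimum.
P(8/7) = -8·ln(8/7) + 8 - 7 ≈ -0.0683.

-0.0683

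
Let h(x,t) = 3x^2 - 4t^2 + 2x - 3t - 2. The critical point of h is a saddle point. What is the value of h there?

∂h/∂x = 6x + 2 = 0 and ∂h/∂t = -8t - 3 = 0, so (x, t) = (-1/3, -3/8).
The Hessian has h_{xx} = 6, h_{tt} = -8, h_{xt} = 0, giving D = -48 < 0, so the point is a saddle point.
h(-1/3, -3/8) = -85/48.

-85/48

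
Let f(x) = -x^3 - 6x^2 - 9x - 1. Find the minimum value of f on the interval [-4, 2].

-51

Differentiating, f'(x) = -3x^2 - 12x - 9; which vanishes at x = -3 and x = -1.
Compare values at every candidate in [-4, 2]: f(-4) = 3,  f(-3) = -1,  f(-1) = 3,  f(2) = -51.
Hence the absolute minimum is -51 at x = 2.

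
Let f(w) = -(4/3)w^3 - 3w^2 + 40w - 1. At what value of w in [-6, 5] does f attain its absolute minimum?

-4

Differentiating, f'(w) = -4w^2 - 6w + 40; which vanishes at w = -4 and w = 5/2.
Compare values at every candidate in [-6, 5]: f(-6) = -61,  f(-4) = -371/3,  f(5/2) = 713/12,  f(5) = -128/3.
So the minimum is f(-4) = -371/3.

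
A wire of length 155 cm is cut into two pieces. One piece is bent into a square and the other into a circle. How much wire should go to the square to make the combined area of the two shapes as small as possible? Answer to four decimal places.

Let x be the length used for the square. Square side x/4; circle radius (155−x)/(2π).
A(x) = (x/4)² + π·((155−x)/(2π))² = x²/16 + (155−x)²/(4π) for 0 ≤ x ≤ 155. A'(x) = x/8 − (155−x)/(2π) = 0 gives x = 4·155/(π+4) ≈ 86.8154.
A'' = 1/8 + 1/(2π) > 0, so this gives the minimum combined area; x ≈ 86.8154 cm to the square.

86.8154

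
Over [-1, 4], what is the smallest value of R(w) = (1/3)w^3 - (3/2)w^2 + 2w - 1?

-29/6

Differentiating, R'(w) = w^2 - 3w + 2; which vanishes at w = 1 and w = 2.
Evaluating at the critical points and endpoints: R(-1) = -29/6,  R(1) = -1/6,  R(2) = -1/3,  R(4) = 13/3.
The minimum over the interval is -29/6, attained at w = -1.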